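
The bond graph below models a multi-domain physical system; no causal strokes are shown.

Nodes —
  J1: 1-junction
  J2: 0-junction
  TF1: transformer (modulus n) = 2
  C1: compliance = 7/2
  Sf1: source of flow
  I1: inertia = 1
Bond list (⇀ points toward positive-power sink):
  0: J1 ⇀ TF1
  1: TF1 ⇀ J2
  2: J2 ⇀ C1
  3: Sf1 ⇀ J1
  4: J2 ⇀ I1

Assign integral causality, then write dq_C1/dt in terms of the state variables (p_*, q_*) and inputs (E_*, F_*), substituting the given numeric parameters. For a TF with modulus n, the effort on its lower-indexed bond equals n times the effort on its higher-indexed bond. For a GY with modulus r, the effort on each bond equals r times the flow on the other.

dq_C1/dt = 2*F_Sf1 - p_I1

b3 |Sf1  (Sf1: flow source, stroke at near end)
b0 |J1  (J1 flow already set via bond 3)
b1 |TF1  (through TF1, causality passes straight; one stroke at TF1)
b2 |J2  (prefer integral on C1)
b4 |I1  (J2 effort already set via bond 2)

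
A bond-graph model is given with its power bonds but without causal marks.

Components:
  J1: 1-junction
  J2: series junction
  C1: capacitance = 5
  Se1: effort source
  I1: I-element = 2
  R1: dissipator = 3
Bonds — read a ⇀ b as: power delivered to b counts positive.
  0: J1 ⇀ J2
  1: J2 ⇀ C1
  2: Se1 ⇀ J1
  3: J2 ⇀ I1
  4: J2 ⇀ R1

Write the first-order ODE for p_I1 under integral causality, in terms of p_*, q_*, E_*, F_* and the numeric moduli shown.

dp_I1/dt = E_Se1 - 3*p_I1/2 - q_C1/5

#2 stroke at J1  (source Se1 imposes e)
#0 stroke at J2  (closing 1-jn rule on J1)
#1 stroke at J2  (C1: C, integral causality)
#3 stroke at I1  (I1 outputs flow p/I1)
#4 stroke at J2  (J2: bond 3 brought flow, rest push out)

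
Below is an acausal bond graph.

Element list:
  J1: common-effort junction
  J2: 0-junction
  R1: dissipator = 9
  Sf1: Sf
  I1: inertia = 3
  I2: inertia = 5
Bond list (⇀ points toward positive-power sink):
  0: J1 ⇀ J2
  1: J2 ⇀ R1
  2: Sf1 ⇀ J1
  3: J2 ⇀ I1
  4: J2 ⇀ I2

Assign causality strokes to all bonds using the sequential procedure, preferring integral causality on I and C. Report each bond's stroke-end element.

β2 →Sf1  (source Sf1 imposes f)
β0 →J1  (closing 0-jn rule on J1)
β3 →I1  (prefer integral on I1)
β4 →I2  (I2: I, integral causality)
β1 →J2  (closing 0-jn rule on J2)

#0 stroke→J1
#1 stroke→J2
#2 stroke→Sf1
#3 stroke→I1
#4 stroke→I2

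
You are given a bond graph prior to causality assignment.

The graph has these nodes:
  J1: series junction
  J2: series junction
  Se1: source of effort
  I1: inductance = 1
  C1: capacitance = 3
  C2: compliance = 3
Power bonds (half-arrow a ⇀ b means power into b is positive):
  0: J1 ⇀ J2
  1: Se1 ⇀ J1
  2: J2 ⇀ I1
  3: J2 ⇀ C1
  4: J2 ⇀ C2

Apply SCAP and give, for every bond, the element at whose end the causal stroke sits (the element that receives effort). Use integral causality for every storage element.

bond 0 stroke→J2
bond 1 stroke→J1
bond 2 stroke→I1
bond 3 stroke→J2
bond 4 stroke→J2

#1 stroke at J1  (Se1 (Se) sets effort on bond)
#0 stroke at J2  (J1 needs exactly one f-in)
#2 stroke at I1  (I1 outputs flow p/I1)
#3 stroke at J2  (J2 flow already set via bond 2)
#4 stroke at J2  (J2: bond 2 brought flow, rest push out)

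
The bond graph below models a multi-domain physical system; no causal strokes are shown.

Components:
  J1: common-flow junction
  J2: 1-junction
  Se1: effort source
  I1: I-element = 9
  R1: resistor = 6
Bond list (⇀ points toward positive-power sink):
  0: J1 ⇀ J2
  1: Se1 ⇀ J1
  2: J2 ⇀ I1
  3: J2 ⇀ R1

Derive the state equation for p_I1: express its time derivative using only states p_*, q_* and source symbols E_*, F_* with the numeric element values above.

dp_I1/dt = E_Se1 - 2*p_I1/3

#1 |J1  (Se1 (Se) sets effort on bond)
#0 |J2  (only one flow-in slot at J1)
#2 |I1  (I1 integral (f out))
#3 |J2  (J2: bond 2 brought flow, rest push out)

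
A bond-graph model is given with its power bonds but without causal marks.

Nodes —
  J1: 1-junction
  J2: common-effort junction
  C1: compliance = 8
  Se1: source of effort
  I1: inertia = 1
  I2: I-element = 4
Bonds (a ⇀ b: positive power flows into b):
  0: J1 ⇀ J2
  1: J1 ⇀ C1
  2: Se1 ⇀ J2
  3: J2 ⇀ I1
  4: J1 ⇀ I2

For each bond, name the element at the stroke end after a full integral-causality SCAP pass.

b2 |J2  (Se1 fixes effort; stroke away)
b0 |J1  (common-e at J2 fixed by 2)
b3 |I1  (J2: bond 2 brought effort, rest push out)
b1 |J1  (C1 integral (e out))
b4 |I2  (closing 1-jn rule on J1)

bond 0 stroke→J1
bond 1 stroke→J1
bond 2 stroke→J2
bond 3 stroke→I1
bond 4 stroke→I2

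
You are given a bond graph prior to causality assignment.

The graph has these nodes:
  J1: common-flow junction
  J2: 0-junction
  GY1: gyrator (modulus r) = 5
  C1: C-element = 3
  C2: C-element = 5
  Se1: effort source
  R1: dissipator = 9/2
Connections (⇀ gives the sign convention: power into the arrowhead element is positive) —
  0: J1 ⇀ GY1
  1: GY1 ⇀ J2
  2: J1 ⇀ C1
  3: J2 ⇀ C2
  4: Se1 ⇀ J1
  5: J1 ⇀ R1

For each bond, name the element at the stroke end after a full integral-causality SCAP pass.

#0 stroke at GY1
#1 stroke at GY1
#2 stroke at J1
#3 stroke at J2
#4 stroke at J1
#5 stroke at J1

#4 stroke at J1  (Se1 (Se) sets effort on bond)
#2 stroke at J1  (C1: C, integral causality)
#3 stroke at J2  (C2: C, integral causality)
#1 stroke at GY1  (common-e at J2 fixed by 3)
#0 stroke at GY1  (GY GY1: same side as bond 1)
#5 stroke at J1  (J1 flow already set via bond 0)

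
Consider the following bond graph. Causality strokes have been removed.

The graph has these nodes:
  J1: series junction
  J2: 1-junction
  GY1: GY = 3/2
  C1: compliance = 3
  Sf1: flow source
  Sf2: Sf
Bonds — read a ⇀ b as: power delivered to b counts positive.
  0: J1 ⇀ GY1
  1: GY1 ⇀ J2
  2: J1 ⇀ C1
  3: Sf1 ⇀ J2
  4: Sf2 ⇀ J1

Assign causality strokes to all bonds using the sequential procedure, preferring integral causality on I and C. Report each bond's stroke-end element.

β3 →Sf1  (Sf1: flow source, stroke at near end)
β4 →Sf2  (Sf2 fixes flow; stroke at Sf2)
β0 →J1  (J1 flow already set via bond 4)
β2 →J1  (J1 flow already set via bond 4)
β1 →J2  (common-f at J2 fixed by 3)

bond 0 stroke at J1
bond 1 stroke at J2
bond 2 stroke at J1
bond 3 stroke at Sf1
bond 4 stroke at Sf2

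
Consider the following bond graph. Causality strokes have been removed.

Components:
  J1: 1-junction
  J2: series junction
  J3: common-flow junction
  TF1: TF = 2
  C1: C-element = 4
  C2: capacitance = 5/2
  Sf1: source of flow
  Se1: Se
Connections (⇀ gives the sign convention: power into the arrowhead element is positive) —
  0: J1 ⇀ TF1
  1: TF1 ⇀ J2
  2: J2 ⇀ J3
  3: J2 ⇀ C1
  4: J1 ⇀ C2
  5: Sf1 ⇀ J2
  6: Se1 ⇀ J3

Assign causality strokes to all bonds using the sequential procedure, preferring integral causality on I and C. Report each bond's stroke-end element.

bond 0 stroke at TF1
bond 1 stroke at J2
bond 2 stroke at J2
bond 3 stroke at J2
bond 4 stroke at J1
bond 5 stroke at Sf1
bond 6 stroke at J3

bond 5 stroke at Sf1  (Sf1 (Sf) sets flow on bond)
bond 6 stroke at J3  (Se1: effort source, stroke at far end)
bond 1 stroke at J2  (J2 flow already set via bond 5)
bond 2 stroke at J2  (1-jn J2 has f-setter on 5)
bond 3 stroke at J2  (J2 flow already set via bond 5)
bond 0 stroke at TF1  (TF TF1: opposite of bond 1)
bond 4 stroke at J1  (1-jn J1 has f-setter on 0)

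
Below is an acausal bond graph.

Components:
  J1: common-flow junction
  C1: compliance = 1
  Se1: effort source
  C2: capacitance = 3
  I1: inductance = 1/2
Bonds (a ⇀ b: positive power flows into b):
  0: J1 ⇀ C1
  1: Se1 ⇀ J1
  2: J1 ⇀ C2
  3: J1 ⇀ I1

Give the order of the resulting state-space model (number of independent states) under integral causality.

3  (C1, C2, I1 all integral)

b1 |J1  (Se1: effort source, stroke at far end)
b0 |J1  (prefer integral on C1)
b2 |J1  (C2 outputs effort q/C2)
b3 |I1  (J1 needs exactly one f-in)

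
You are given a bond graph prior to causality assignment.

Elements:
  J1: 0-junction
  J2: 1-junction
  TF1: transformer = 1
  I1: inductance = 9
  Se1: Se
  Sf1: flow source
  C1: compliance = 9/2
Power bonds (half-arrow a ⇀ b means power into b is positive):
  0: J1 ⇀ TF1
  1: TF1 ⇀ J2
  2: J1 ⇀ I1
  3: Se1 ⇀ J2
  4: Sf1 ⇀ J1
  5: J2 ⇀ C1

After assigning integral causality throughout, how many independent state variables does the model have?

b3 |J2  (source Se1 imposes e)
b4 |Sf1  (Sf1 (Sf) sets flow on bond)
b2 |I1  (I1 integral (f out))
b0 |J1  (J1 needs exactly one e-in)
b1 |TF1  (TF1: transformer flips bond 0)
b5 |J2  (common-f at J2 fixed by 1)

2  (C1, I1 all integral)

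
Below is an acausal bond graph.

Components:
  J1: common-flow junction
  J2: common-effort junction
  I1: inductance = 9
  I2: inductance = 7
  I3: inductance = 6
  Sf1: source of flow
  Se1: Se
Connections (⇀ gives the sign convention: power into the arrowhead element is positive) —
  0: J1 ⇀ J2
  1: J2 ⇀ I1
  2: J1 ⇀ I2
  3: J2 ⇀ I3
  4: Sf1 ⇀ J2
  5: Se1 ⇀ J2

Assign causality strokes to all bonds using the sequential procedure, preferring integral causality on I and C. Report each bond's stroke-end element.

#4 →Sf1  (Sf1 (Sf) sets flow on bond)
#5 →J2  (Se1 fixes effort; stroke away)
#0 →J1  (J2 effort already set via bond 5)
#1 →I1  (J2 effort already set via bond 5)
#3 →I3  (common-e at J2 fixed by 5)
#2 →I2  (only one flow-in slot at J1)

#0 stroke→J1
#1 stroke→I1
#2 stroke→I2
#3 stroke→I3
#4 stroke→Sf1
#5 stroke→J2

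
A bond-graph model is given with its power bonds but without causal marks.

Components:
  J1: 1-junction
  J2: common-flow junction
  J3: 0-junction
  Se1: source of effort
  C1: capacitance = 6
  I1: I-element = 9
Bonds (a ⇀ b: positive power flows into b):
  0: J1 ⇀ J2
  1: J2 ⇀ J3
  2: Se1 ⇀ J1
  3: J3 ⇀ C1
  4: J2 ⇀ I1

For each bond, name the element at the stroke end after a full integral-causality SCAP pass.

bond 0 |J2
bond 1 |J2
bond 2 |J1
bond 3 |J3
bond 4 |I1

β2 stroke at J1  (Se1 (Se) sets effort on bond)
β0 stroke at J2  (J1: last free bond brings flow in)
β3 stroke at J3  (prefer integral on C1)
β1 stroke at J2  (0-jn J3 has e-setter on 3)
β4 stroke at I1  (J2: last free bond brings flow in)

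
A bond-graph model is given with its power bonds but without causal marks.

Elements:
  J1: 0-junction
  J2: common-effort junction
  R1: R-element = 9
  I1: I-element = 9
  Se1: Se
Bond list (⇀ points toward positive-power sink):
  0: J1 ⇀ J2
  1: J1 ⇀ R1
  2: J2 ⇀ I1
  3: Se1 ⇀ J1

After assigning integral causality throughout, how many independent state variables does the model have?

b3 stroke→J1  (Se1 (Se) sets effort on bond)
b0 stroke→J2  (J1 effort already set via bond 3)
b1 stroke→R1  (0-jn J1 has e-setter on 3)
b2 stroke→I1  (0-jn J2 has e-setter on 0)

1  (I1 all integral)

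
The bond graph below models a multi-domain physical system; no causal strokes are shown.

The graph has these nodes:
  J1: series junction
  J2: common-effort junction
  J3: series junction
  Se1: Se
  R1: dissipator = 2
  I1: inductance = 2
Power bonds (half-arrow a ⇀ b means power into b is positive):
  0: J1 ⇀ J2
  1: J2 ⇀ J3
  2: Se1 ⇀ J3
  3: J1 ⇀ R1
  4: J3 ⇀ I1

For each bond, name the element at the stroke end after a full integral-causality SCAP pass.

bond 2 stroke at J3  (Se1: effort source, stroke at far end)
bond 4 stroke at I1  (I1 integral (f out))
bond 1 stroke at J3  (J3 flow already set via bond 4)
bond 0 stroke at J2  (J2: last free bond brings effort in)
bond 3 stroke at J1  (J1 flow already set via bond 0)

bond 0 stroke→J2
bond 1 stroke→J3
bond 2 stroke→J3
bond 3 stroke→J1
bond 4 stroke→I1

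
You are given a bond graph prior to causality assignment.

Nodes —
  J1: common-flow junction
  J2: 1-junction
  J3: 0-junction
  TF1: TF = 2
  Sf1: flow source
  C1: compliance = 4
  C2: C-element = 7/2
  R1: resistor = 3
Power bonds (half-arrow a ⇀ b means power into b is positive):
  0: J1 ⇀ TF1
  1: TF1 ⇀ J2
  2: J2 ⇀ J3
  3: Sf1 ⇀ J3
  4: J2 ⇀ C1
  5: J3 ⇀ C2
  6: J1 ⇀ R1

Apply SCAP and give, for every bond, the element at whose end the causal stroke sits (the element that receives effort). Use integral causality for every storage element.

bond 0 stroke→J1
bond 1 stroke→TF1
bond 2 stroke→J2
bond 3 stroke→Sf1
bond 4 stroke→J2
bond 5 stroke→J3
bond 6 stroke→R1

β3 →Sf1  (Sf1 fixes flow; stroke at Sf1)
β4 →J2  (C1 outputs effort q/C1)
β5 →J3  (C2 integral (e out))
β2 →J2  (0-jn J3 has e-setter on 5)
β1 →TF1  (J2: last free bond brings flow in)
β0 →J1  (TF1 one-in-one-out from 1)
β6 →R1  (only one flow-in slot at J1)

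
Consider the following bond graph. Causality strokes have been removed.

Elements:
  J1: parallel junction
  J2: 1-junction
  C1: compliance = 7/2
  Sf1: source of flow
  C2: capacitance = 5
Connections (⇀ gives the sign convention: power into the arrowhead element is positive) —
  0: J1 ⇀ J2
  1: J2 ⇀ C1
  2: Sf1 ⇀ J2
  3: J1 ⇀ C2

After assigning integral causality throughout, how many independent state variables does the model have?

β2 →Sf1  (Sf1: flow source, stroke at near end)
β0 →J2  (J2: bond 2 brought flow, rest push out)
β1 →J2  (J2: bond 2 brought flow, rest push out)
β3 →J1  (only one effort-in slot at J1)

2  (C1, C2 all integral)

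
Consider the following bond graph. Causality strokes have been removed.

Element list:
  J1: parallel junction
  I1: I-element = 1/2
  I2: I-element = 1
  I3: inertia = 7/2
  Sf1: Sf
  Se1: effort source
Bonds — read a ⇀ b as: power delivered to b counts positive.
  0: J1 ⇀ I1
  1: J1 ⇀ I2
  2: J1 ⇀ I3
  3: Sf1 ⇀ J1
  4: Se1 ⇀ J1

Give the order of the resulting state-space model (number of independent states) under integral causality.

β3 →Sf1  (Sf1: flow source, stroke at near end)
β4 →J1  (Se1: effort source, stroke at far end)
β0 →I1  (common-e at J1 fixed by 4)
β1 →I2  (J1 effort already set via bond 4)
β2 →I3  (J1: bond 4 brought effort, rest push out)

3  (I1, I2, I3 all integral)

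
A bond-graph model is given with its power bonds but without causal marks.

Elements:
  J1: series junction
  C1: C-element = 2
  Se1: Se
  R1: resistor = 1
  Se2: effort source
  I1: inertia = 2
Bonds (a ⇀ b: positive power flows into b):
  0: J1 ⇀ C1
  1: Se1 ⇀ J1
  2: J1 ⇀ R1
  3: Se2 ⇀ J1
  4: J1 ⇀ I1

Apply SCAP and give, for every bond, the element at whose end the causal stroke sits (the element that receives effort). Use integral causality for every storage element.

#1 stroke→J1  (Se1 fixes effort; stroke away)
#3 stroke→J1  (source Se2 imposes e)
#0 stroke→J1  (C1 integral (e out))
#4 stroke→I1  (I1 outputs flow p/I1)
#2 stroke→J1  (1-jn J1 has f-setter on 4)

bond 0 stroke→J1
bond 1 stroke→J1
bond 2 stroke→J1
bond 3 stroke→J1
bond 4 stroke→I1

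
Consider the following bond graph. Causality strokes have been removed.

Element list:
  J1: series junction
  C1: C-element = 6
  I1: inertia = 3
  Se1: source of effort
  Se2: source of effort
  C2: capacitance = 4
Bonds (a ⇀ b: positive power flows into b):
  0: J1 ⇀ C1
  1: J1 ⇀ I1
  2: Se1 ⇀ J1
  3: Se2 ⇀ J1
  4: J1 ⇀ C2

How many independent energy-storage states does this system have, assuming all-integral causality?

3  (C1, C2, I1 all integral)

#2 →J1  (source Se1 imposes e)
#3 →J1  (source Se2 imposes e)
#0 →J1  (prefer integral on C1)
#1 →I1  (I1 outputs flow p/I1)
#4 →J1  (common-f at J1 fixed by 1)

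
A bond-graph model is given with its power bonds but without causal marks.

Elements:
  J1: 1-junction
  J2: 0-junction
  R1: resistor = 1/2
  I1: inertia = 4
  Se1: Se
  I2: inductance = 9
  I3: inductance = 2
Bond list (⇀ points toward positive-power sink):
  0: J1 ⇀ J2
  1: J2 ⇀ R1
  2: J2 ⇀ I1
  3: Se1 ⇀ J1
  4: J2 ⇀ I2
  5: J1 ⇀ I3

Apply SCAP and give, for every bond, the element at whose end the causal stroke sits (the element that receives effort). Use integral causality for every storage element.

β3 →J1  (Se1: effort source, stroke at far end)
β2 →I1  (prefer integral on I1)
β4 →I2  (I2 outputs flow p/I2)
β5 →I3  (I3 integral (f out))
β0 →J1  (1-jn J1 has f-setter on 5)
β1 →J2  (J2 needs exactly one e-in)

β0 |J1
β1 |J2
β2 |I1
β3 |J1
β4 |I2
β5 |I3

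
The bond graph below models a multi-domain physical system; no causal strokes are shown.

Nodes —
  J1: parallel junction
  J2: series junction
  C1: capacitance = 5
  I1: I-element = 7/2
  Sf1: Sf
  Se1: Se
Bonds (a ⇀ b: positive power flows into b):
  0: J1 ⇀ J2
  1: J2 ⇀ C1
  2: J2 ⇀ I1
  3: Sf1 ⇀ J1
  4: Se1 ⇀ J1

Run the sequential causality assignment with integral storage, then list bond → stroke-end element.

b0 stroke→J2
b1 stroke→J2
b2 stroke→I1
b3 stroke→Sf1
b4 stroke→J1

b3 →Sf1  (Sf1: flow source, stroke at near end)
b4 →J1  (Se1 fixes effort; stroke away)
b0 →J2  (0-jn J1 has e-setter on 4)
b1 →J2  (prefer integral on C1)
b2 →I1  (closing 1-jn rule on J2)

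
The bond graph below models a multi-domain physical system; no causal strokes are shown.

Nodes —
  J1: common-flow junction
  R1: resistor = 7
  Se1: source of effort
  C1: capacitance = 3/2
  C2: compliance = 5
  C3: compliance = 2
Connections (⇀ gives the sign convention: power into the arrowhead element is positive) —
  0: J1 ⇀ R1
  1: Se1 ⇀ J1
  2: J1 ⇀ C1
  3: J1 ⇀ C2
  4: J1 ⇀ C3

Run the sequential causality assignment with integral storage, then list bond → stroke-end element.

b0 stroke at R1
b1 stroke at J1
b2 stroke at J1
b3 stroke at J1
b4 stroke at J1

b1 stroke→J1  (source Se1 imposes e)
b2 stroke→J1  (prefer integral on C1)
b3 stroke→J1  (prefer integral on C2)
b4 stroke→J1  (prefer integral on C3)
b0 stroke→R1  (J1: last free bond brings flow in)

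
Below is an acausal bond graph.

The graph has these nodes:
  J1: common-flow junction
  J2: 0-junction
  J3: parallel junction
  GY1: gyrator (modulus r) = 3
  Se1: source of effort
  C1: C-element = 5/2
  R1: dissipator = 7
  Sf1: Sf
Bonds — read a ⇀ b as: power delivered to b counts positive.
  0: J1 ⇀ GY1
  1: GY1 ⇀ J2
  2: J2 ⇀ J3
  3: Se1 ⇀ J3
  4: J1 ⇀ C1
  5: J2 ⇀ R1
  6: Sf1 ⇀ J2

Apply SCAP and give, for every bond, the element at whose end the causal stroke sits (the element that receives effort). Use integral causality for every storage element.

β0 |GY1
β1 |GY1
β2 |J2
β3 |J3
β4 |J1
β5 |R1
β6 |Sf1

β3 stroke→J3  (Se1 fixes effort; stroke away)
β6 stroke→Sf1  (Sf1 (Sf) sets flow on bond)
β2 stroke→J2  (0-jn J3 has e-setter on 3)
β1 stroke→GY1  (J2 effort already set via bond 2)
β5 stroke→R1  (J2: bond 2 brought effort, rest push out)
β0 stroke→GY1  (GY GY1: same side as bond 1)
β4 stroke→J1  (common-f at J1 fixed by 0)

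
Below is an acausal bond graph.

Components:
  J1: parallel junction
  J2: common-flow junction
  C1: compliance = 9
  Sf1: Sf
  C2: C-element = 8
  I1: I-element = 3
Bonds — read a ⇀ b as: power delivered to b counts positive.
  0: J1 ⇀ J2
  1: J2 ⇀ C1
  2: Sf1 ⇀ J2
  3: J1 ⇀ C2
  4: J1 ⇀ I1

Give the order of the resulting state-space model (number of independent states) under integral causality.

bond 2 stroke→Sf1  (Sf1: flow source, stroke at near end)
bond 0 stroke→J2  (J2: bond 2 brought flow, rest push out)
bond 1 stroke→J2  (J2 flow already set via bond 2)
bond 3 stroke→J1  (C2 outputs effort q/C2)
bond 4 stroke→I1  (J1: bond 3 brought effort, rest push out)

3  (C1, C2, I1 all integral)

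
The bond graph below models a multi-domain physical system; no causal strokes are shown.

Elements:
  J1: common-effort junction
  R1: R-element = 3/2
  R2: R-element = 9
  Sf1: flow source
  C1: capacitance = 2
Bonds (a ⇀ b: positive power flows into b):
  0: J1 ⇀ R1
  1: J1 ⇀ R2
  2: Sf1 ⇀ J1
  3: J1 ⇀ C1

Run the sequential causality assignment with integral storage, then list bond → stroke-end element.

bond 2 stroke at Sf1  (source Sf1 imposes f)
bond 3 stroke at J1  (C1: C, integral causality)
bond 0 stroke at R1  (0-jn J1 has e-setter on 3)
bond 1 stroke at R2  (J1: bond 3 brought effort, rest push out)

b0 stroke at R1
b1 stroke at R2
b2 stroke at Sf1
b3 stroke at J1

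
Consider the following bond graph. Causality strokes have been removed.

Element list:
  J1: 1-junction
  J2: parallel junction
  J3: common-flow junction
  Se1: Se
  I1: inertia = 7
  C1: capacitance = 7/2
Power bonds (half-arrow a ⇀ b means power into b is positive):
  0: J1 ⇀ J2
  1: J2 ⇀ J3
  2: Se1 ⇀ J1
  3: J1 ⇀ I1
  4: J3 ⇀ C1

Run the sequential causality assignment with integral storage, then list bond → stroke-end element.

bond 2 stroke→J1  (source Se1 imposes e)
bond 3 stroke→I1  (prefer integral on I1)
bond 0 stroke→J1  (J1 flow already set via bond 3)
bond 1 stroke→J2  (J2: last free bond brings effort in)
bond 4 stroke→J3  (1-jn J3 has f-setter on 1)

bond 0 stroke→J1
bond 1 stroke→J2
bond 2 stroke→J1
bond 3 stroke→I1
bond 4 stroke→J3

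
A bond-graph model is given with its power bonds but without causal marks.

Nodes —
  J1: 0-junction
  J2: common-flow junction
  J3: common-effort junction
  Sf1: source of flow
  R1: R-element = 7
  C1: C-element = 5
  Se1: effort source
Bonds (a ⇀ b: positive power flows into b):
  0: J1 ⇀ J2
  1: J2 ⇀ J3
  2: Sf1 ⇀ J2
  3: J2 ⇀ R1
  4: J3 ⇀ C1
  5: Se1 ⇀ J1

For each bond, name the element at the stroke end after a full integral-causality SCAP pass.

b0 stroke→J2
b1 stroke→J2
b2 stroke→Sf1
b3 stroke→J2
b4 stroke→J3
b5 stroke→J1

#2 stroke at Sf1  (source Sf1 imposes f)
#5 stroke at J1  (Se1 (Se) sets effort on bond)
#0 stroke at J2  (J1: bond 5 brought effort, rest push out)
#1 stroke at J2  (J2: bond 2 brought flow, rest push out)
#3 stroke at J2  (common-f at J2 fixed by 2)
#4 stroke at J3  (J3: last free bond brings effort in)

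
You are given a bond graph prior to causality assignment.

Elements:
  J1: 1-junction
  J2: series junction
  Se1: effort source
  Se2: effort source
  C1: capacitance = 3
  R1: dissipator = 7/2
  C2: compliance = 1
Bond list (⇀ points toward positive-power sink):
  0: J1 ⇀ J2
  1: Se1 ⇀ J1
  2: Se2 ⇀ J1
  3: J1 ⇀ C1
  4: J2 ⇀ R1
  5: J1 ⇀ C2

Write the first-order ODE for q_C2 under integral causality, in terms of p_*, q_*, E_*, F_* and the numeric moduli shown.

dq_C2/dt = 2*E_Se1/7 + 2*E_Se2/7 - 2*q_C1/21 - 2*q_C2/7

β1 →J1  (Se1: effort source, stroke at far end)
β2 →J1  (Se2: effort source, stroke at far end)
β3 →J1  (prefer integral on C1)
β5 →J1  (C2 integral (e out))
β0 →J2  (only one flow-in slot at J1)
β4 →R1  (only one flow-in slot at J2)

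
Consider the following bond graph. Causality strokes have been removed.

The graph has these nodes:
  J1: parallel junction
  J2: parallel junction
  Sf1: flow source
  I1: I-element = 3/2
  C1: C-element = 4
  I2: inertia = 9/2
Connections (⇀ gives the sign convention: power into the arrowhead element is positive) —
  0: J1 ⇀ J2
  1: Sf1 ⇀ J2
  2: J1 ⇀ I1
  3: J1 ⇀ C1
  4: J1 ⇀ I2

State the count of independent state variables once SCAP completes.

b1 stroke at Sf1  (Sf1: flow source, stroke at near end)
b0 stroke at J2  (J2 needs exactly one e-in)
b2 stroke at I1  (I1: I, integral causality)
b3 stroke at J1  (C1 integral (e out))
b4 stroke at I2  (0-jn J1 has e-setter on 3)

3  (C1, I1, I2 all integral)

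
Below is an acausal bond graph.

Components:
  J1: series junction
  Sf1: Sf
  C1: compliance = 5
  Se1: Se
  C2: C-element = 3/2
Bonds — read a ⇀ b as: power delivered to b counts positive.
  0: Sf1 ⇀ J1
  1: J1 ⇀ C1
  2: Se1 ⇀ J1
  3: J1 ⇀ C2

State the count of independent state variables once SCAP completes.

b0 |Sf1  (Sf1 fixes flow; stroke at Sf1)
b2 |J1  (Se1 fixes effort; stroke away)
b1 |J1  (J1 flow already set via bond 0)
b3 |J1  (J1 flow already set via bond 0)

2  (C1, C2 all integral)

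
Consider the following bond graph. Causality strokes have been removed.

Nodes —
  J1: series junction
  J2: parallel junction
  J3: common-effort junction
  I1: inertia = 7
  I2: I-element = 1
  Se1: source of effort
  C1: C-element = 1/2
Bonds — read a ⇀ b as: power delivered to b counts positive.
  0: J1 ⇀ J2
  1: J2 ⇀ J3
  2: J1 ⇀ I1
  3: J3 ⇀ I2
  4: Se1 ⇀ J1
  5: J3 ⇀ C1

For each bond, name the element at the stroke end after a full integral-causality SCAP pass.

β4 stroke at J1  (Se1 fixes effort; stroke away)
β2 stroke at I1  (prefer integral on I1)
β0 stroke at J1  (J1 flow already set via bond 2)
β1 stroke at J2  (closing 0-jn rule on J2)
β3 stroke at I2  (I2 outputs flow p/I2)
β5 stroke at J3  (J3 needs exactly one e-in)

b0 stroke at J1
b1 stroke at J2
b2 stroke at I1
b3 stroke at I2
b4 stroke at J1
b5 stroke at J3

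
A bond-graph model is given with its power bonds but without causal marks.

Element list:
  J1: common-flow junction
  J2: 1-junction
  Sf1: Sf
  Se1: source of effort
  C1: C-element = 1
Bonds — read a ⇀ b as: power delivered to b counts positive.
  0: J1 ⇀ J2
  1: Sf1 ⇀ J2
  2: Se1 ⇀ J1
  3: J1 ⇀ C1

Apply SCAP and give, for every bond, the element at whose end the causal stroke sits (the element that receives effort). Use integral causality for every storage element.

#0 |J2
#1 |Sf1
#2 |J1
#3 |J1

#1 stroke at Sf1  (Sf1: flow source, stroke at near end)
#2 stroke at J1  (Se1: effort source, stroke at far end)
#0 stroke at J2  (common-f at J2 fixed by 1)
#3 stroke at J1  (J1: bond 0 brought flow, rest push out)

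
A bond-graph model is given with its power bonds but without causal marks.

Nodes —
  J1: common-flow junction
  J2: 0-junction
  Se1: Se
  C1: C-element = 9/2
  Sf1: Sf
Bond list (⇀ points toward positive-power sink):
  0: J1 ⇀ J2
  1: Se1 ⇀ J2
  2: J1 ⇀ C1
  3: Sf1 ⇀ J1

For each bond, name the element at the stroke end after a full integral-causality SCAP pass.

#0 |J1
#1 |J2
#2 |J1
#3 |Sf1

bond 1 stroke→J2  (Se1 fixes effort; stroke away)
bond 3 stroke→Sf1  (Sf1 (Sf) sets flow on bond)
bond 0 stroke→J1  (common-f at J1 fixed by 3)
bond 2 stroke→J1  (1-jn J1 has f-setter on 3)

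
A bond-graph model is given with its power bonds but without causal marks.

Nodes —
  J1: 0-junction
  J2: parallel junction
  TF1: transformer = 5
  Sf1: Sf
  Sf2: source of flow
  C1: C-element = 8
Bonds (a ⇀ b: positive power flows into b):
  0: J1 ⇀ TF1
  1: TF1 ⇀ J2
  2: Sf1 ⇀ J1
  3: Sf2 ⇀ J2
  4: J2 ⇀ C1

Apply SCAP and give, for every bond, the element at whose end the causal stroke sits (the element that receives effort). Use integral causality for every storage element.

β0 →J1
β1 →TF1
β2 →Sf1
β3 →Sf2
β4 →J2

bond 2 →Sf1  (Sf1 fixes flow; stroke at Sf1)
bond 3 →Sf2  (Sf2 (Sf) sets flow on bond)
bond 0 →J1  (only one effort-in slot at J1)
bond 1 →TF1  (TF1 one-in-one-out from 0)
bond 4 →J2  (J2: last free bond brings effort in)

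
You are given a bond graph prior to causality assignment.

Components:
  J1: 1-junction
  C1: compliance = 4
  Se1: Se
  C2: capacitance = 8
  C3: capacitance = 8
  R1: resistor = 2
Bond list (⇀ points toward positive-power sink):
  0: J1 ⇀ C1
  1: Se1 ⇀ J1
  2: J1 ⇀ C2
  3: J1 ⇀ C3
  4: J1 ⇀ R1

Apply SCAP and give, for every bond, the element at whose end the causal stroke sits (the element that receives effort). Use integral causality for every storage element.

b0 stroke at J1
b1 stroke at J1
b2 stroke at J1
b3 stroke at J1
b4 stroke at R1

#1 stroke→J1  (source Se1 imposes e)
#0 stroke→J1  (prefer integral on C1)
#2 stroke→J1  (prefer integral on C2)
#3 stroke→J1  (prefer integral on C3)
#4 stroke→R1  (J1 needs exactly one f-in)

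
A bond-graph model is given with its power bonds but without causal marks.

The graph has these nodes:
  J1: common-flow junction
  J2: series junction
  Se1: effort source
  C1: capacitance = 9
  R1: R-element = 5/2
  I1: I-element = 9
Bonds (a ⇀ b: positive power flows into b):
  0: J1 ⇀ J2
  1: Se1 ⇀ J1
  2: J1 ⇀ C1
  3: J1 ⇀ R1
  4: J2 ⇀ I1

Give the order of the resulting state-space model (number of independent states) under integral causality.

b1 stroke→J1  (Se1 fixes effort; stroke away)
b2 stroke→J1  (C1: C, integral causality)
b4 stroke→I1  (prefer integral on I1)
b0 stroke→J2  (common-f at J2 fixed by 4)
b3 stroke→J1  (J1: bond 0 brought flow, rest push out)

2  (C1, I1 all integral)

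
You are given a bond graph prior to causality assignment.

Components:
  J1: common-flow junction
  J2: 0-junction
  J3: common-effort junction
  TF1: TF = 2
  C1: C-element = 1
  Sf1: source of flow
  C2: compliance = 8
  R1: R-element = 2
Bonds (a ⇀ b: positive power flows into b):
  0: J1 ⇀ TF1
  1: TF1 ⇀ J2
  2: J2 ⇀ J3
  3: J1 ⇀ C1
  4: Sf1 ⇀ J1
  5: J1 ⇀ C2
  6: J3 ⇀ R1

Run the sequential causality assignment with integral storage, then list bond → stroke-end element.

b0 stroke→J1
b1 stroke→TF1
b2 stroke→J2
b3 stroke→J1
b4 stroke→Sf1
b5 stroke→J1
b6 stroke→J3

β4 →Sf1  (source Sf1 imposes f)
β0 →J1  (J1: bond 4 brought flow, rest push out)
β3 →J1  (J1 flow already set via bond 4)
β5 →J1  (J1 flow already set via bond 4)
β1 →TF1  (TF TF1: opposite of bond 0)
β2 →J2  (closing 0-jn rule on J2)
β6 →J3  (closing 0-jn rule on J3)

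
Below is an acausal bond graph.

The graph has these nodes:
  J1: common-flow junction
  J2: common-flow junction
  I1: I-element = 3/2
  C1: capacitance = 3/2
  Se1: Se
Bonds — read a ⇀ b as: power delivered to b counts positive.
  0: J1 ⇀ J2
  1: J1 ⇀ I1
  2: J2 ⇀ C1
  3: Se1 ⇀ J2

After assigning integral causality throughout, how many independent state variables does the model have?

β3 stroke at J2  (Se1 (Se) sets effort on bond)
β1 stroke at I1  (prefer integral on I1)
β0 stroke at J1  (common-f at J1 fixed by 1)
β2 stroke at J2  (common-f at J2 fixed by 0)

2  (C1, I1 all integral)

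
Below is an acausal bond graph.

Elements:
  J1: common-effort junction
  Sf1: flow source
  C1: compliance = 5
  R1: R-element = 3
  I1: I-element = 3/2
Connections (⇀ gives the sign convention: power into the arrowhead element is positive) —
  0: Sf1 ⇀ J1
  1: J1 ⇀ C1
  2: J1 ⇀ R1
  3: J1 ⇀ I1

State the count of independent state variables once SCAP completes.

bond 0 →Sf1  (Sf1 (Sf) sets flow on bond)
bond 1 →J1  (C1 integral (e out))
bond 2 →R1  (common-e at J1 fixed by 1)
bond 3 →I1  (0-jn J1 has e-setter on 1)

2  (C1, I1 all integral)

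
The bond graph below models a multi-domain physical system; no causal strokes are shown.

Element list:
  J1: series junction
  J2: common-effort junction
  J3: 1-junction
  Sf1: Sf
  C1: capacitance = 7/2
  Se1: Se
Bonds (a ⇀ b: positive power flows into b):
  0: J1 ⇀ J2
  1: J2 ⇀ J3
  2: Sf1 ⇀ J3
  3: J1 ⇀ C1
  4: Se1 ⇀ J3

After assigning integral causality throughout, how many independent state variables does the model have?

bond 2 stroke→Sf1  (source Sf1 imposes f)
bond 4 stroke→J3  (Se1: effort source, stroke at far end)
bond 1 stroke→J3  (J3: bond 2 brought flow, rest push out)
bond 0 stroke→J2  (J2: last free bond brings effort in)
bond 3 stroke→J1  (J1: bond 0 brought flow, rest push out)

1  (C1 all integral)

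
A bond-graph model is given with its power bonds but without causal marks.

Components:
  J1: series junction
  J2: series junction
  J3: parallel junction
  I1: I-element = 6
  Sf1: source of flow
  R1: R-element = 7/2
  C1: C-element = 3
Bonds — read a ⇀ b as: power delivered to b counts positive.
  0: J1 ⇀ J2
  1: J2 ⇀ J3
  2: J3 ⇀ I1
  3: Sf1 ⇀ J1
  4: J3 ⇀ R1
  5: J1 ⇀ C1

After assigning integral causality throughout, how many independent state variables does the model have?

2  (C1, I1 all integral)

β3 →Sf1  (Sf1 fixes flow; stroke at Sf1)
β0 →J1  (J1: bond 3 brought flow, rest push out)
β5 →J1  (1-jn J1 has f-setter on 3)
β1 →J2  (J2 flow already set via bond 0)
β2 →I1  (I1 outputs flow p/I1)
β4 →J3  (closing 0-jn rule on J3)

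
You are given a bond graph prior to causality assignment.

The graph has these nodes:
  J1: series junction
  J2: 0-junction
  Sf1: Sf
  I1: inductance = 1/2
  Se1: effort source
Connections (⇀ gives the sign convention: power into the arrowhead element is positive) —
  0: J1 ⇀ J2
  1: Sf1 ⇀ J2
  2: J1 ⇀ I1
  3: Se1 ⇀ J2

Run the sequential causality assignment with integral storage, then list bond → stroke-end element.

β0 stroke at J1
β1 stroke at Sf1
β2 stroke at I1
β3 stroke at J2

β1 →Sf1  (Sf1: flow source, stroke at near end)
β3 →J2  (source Se1 imposes e)
β0 →J1  (common-e at J2 fixed by 3)
β2 →I1  (only one flow-in slot at J1)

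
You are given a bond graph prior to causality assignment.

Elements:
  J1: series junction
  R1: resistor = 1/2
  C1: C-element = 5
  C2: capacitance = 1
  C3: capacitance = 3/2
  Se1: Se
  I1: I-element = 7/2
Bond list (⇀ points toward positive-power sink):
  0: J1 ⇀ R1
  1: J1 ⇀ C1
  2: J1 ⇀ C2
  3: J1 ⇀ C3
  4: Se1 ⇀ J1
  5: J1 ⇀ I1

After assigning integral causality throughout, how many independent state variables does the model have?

β4 stroke→J1  (source Se1 imposes e)
β1 stroke→J1  (C1 outputs effort q/C1)
β2 stroke→J1  (C2 integral (e out))
β3 stroke→J1  (prefer integral on C3)
β5 stroke→I1  (I1 integral (f out))
β0 stroke→J1  (1-jn J1 has f-setter on 5)

4  (C1, C2, C3, I1 all integral)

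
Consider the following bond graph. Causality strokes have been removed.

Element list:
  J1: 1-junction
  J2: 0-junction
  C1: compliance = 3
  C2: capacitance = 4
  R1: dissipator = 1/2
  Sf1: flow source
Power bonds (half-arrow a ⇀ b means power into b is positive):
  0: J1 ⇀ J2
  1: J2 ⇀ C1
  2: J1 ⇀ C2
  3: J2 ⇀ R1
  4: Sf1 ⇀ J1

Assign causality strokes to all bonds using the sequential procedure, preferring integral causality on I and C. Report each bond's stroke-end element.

bond 0 |J1
bond 1 |J2
bond 2 |J1
bond 3 |R1
bond 4 |Sf1

b4 →Sf1  (Sf1 fixes flow; stroke at Sf1)
b0 →J1  (J1: bond 4 brought flow, rest push out)
b2 →J1  (1-jn J1 has f-setter on 4)
b1 →J2  (prefer integral on C1)
b3 →R1  (common-e at J2 fixed by 1)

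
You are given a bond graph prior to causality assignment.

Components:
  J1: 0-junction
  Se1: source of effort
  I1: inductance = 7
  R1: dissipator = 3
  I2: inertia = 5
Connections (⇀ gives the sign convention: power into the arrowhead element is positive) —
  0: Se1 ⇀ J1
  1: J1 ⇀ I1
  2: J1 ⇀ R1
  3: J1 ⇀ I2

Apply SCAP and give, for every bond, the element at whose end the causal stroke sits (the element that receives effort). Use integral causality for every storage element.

β0 stroke→J1
β1 stroke→I1
β2 stroke→R1
β3 stroke→I2

#0 |J1  (source Se1 imposes e)
#1 |I1  (0-jn J1 has e-setter on 0)
#2 |R1  (J1: bond 0 brought effort, rest push out)
#3 |I2  (0-jn J1 has e-setter on 0)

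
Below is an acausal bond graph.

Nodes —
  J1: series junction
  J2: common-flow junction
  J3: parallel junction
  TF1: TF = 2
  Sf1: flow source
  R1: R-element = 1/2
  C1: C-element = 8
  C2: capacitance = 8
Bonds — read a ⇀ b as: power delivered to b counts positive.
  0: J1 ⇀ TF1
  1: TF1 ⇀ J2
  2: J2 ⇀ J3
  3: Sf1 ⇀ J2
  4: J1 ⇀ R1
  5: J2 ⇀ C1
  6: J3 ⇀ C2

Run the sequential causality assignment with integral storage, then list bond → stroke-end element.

b3 stroke at Sf1  (Sf1 fixes flow; stroke at Sf1)
b1 stroke at J2  (common-f at J2 fixed by 3)
b2 stroke at J2  (J2 flow already set via bond 3)
b5 stroke at J2  (common-f at J2 fixed by 3)
b6 stroke at J3  (J3: last free bond brings effort in)
b0 stroke at TF1  (TF TF1: opposite of bond 1)
b4 stroke at J1  (1-jn J1 has f-setter on 0)

β0 →TF1
β1 →J2
β2 →J2
β3 →Sf1
β4 →J1
β5 →J2
β6 →J3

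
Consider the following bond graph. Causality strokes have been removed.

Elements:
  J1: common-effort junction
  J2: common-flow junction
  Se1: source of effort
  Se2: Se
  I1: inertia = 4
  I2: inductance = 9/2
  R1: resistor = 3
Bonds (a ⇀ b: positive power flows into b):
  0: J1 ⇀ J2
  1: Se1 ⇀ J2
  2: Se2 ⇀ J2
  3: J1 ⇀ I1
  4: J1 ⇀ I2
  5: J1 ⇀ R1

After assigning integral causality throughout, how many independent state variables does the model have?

2  (I1, I2 all integral)

#1 |J2  (Se1 (Se) sets effort on bond)
#2 |J2  (Se2 (Se) sets effort on bond)
#0 |J1  (J2: last free bond brings flow in)
#3 |I1  (common-e at J1 fixed by 0)
#4 |I2  (0-jn J1 has e-setter on 0)
#5 |R1  (J1: bond 0 brought effort, rest push out)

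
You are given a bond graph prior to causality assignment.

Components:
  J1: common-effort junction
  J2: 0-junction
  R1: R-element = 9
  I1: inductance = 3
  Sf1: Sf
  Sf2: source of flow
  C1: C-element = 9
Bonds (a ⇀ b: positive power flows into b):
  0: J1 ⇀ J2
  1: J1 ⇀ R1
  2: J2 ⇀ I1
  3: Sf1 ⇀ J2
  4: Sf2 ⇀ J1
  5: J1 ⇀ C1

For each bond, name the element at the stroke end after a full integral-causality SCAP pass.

#3 |Sf1  (Sf1 (Sf) sets flow on bond)
#4 |Sf2  (source Sf2 imposes f)
#2 |I1  (I1 integral (f out))
#0 |J2  (only one effort-in slot at J2)
#5 |J1  (prefer integral on C1)
#1 |R1  (J1: bond 5 brought effort, rest push out)

bond 0 stroke at J2
bond 1 stroke at R1
bond 2 stroke at I1
bond 3 stroke at Sf1
bond 4 stroke at Sf2
bond 5 stroke at J1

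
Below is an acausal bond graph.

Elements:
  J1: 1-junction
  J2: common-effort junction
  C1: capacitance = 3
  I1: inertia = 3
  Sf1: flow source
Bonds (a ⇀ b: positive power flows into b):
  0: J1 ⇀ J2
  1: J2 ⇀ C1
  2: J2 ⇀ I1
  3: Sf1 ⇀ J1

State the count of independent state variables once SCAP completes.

bond 3 stroke→Sf1  (Sf1 fixes flow; stroke at Sf1)
bond 0 stroke→J1  (J1 flow already set via bond 3)
bond 1 stroke→J2  (C1 outputs effort q/C1)
bond 2 stroke→I1  (J2 effort already set via bond 1)

2  (C1, I1 all integral)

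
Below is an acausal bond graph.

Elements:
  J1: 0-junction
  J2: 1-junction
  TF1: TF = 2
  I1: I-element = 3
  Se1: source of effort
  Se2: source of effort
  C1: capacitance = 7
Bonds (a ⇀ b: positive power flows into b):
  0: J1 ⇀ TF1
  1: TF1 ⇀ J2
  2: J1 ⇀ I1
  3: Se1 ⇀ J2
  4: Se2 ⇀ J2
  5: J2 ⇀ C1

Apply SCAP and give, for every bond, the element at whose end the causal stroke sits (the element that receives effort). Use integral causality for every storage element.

#0 stroke at J1
#1 stroke at TF1
#2 stroke at I1
#3 stroke at J2
#4 stroke at J2
#5 stroke at J2

β3 stroke→J2  (source Se1 imposes e)
β4 stroke→J2  (source Se2 imposes e)
β2 stroke→I1  (prefer integral on I1)
β0 stroke→J1  (closing 0-jn rule on J1)
β1 stroke→TF1  (TF1: transformer flips bond 0)
β5 stroke→J2  (common-f at J2 fixed by 1)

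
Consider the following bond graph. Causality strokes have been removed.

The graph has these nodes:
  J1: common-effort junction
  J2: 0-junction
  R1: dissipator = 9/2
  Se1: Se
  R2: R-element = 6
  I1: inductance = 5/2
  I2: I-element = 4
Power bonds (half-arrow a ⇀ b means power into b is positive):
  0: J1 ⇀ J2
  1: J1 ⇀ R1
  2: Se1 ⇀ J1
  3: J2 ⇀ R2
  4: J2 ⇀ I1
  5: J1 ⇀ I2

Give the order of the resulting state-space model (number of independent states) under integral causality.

2  (I1, I2 all integral)

b2 stroke at J1  (Se1 (Se) sets effort on bond)
b0 stroke at J2  (J1 effort already set via bond 2)
b1 stroke at R1  (0-jn J1 has e-setter on 2)
b5 stroke at I2  (common-e at J1 fixed by 2)
b3 stroke at R2  (J2: bond 0 brought effort, rest push out)
b4 stroke at I1  (J2: bond 0 brought effort, rest push out)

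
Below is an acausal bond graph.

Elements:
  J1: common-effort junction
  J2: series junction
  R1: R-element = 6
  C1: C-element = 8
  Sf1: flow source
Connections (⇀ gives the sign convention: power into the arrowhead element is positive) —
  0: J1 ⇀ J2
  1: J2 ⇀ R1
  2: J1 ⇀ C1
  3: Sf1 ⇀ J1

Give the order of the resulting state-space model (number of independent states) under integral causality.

bond 3 |Sf1  (Sf1 (Sf) sets flow on bond)
bond 2 |J1  (prefer integral on C1)
bond 0 |J2  (common-e at J1 fixed by 2)
bond 1 |R1  (J2: last free bond brings flow in)

1  (C1 all integral)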